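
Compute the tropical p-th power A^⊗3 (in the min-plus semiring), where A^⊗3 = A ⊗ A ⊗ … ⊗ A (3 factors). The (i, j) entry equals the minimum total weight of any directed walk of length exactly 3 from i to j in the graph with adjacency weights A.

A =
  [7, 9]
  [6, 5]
A^⊗3 =
  [20, 19]
  [16, 15]

Each entry (A^⊗3)_ij equals the minimum over all length-3 walks i = v_0 → v_1 → … → v_3 = j of Σ_t A[v_t][v_{t+1}]. For example, for (i, j) = (0, 1) we minimise over 4 possible intermediate vertex sequences; the minimum is 19, attained along the walk 0 → 1 → 1 → 1.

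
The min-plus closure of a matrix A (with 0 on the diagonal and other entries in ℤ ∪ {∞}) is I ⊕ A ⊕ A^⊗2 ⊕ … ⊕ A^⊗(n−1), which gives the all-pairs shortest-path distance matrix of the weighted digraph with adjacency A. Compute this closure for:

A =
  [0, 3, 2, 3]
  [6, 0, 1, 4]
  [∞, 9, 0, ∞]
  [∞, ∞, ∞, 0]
Closure =
  [0, 3, 2, 3]
  [6, 0, 1, 4]
  [15, 9, 0, 13]
  [∞, ∞, ∞, 0]

This is the Floyd-Warshall all-pairs shortest-path computation. For each intermediate vertex k = 0, 1, …, 3, update dist[i][j] ← min(dist[i][j], dist[i][k] + dist[k][j]). The final matrix gives, for each (i, j), the minimum total weight of any directed path from i to j (possibly empty when i = j).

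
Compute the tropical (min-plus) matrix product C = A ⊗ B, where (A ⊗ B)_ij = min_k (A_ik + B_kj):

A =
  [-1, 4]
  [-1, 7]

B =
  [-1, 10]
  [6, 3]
A ⊗ B =
  [-2, 7]
  [-2, 9]

Apply the min-plus product entry-by-entry:
  C[0][0] = min over k of (A[0][0] + B[0][0] = -1 + -1 = -2, A[0][1] + B[1][0] = 4 + 6 = 10) = -2 (attained at k = 0)
  C[0][1] = min over k of (A[0][0] + B[0][1] = -1 + 10 = 9, A[0][1] + B[1][1] = 4 + 3 = 7) = 7 (attained at k = 1)
  C[1][0] = min over k of (A[1][0] + B[0][0] = -1 + -1 = -2, A[1][1] + B[1][0] = 7 + 6 = 13) = -2 (attained at k = 0)
  C[1][1] = min over k of (A[1][0] + B[0][1] = -1 + 10 = 9, A[1][1] + B[1][1] = 7 + 3 = 10) = 9 (attained at k = 0)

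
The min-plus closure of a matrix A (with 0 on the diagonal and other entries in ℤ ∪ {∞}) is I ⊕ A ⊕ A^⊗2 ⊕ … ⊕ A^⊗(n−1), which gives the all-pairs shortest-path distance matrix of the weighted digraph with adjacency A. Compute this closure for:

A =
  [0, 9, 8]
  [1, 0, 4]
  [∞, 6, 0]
Closure =
  [0, 9, 8]
  [1, 0, 4]
  [7, 6, 0]

This is the Floyd-Warshall all-pairs shortest-path computation. For each intermediate vertex k = 0, 1, …, 2, update dist[i][j] ← min(dist[i][j], dist[i][k] + dist[k][j]). The final matrix gives, for each (i, j), the minimum total weight of any directed path from i to j (possibly empty when i = j).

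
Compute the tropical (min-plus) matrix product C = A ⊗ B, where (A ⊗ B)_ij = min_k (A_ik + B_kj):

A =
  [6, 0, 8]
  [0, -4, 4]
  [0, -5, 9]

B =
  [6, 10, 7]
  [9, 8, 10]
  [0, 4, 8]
A ⊗ B =
  [8, 8, 10]
  [4, 4, 6]
  [4, 3, 5]

Apply the min-plus product entry-by-entry:
  C[0][0] = min over k of (A[0][0] + B[0][0] = 6 + 6 = 12, A[0][1] + B[1][0] = 0 + 9 = 9, A[0][2] + B[2][0] = 8 + 0 = 8) = 8 (attained at k = 2)
  C[0][1] = min over k of (A[0][0] + B[0][1] = 6 + 10 = 16, A[0][1] + B[1][1] = 0 + 8 = 8, A[0][2] + B[2][1] = 8 + 4 = 12) = 8 (attained at k = 1)
  C[0][2] = min over k of (A[0][0] + B[0][2] = 6 + 7 = 13, A[0][1] + B[1][2] = 0 + 10 = 10, A[0][2] + B[2][2] = 8 + 8 = 16) = 10 (attained at k = 1)
  C[1][0] = min over k of (A[1][0] + B[0][0] = 0 + 6 = 6, A[1][1] + B[1][0] = -4 + 9 = 5, A[1][2] + B[2][0] = 4 + 0 = 4) = 4 (attained at k = 2)
  C[1][1] = min over k of (A[1][0] + B[0][1] = 0 + 10 = 10, A[1][1] + B[1][1] = -4 + 8 = 4, A[1][2] + B[2][1] = 4 + 4 = 8) = 4 (attained at k = 1)
  C[1][2] = min over k of (A[1][0] + B[0][2] = 0 + 7 = 7, A[1][1] + B[1][2] = -4 + 10 = 6, A[1][2] + B[2][2] = 4 + 8 = 12) = 6 (attained at k = 1)
  C[2][0] = min over k of (A[2][0] + B[0][0] = 0 + 6 = 6, A[2][1] + B[1][0] = -5 + 9 = 4, A[2][2] + B[2][0] = 9 + 0 = 9) = 4 (attained at k = 1)
  C[2][1] = min over k of (A[2][0] + B[0][1] = 0 + 10 = 10, A[2][1] + B[1][1] = -5 + 8 = 3, A[2][2] + B[2][1] = 9 + 4 = 13) = 3 (attained at k = 1)
  C[2][2] = min over k of (A[2][0] + B[0][2] = 0 + 7 = 7, A[2][1] + B[1][2] = -5 + 10 = 5, A[2][2] + B[2][2] = 9 + 8 = 17) = 5 (attained at k = 1)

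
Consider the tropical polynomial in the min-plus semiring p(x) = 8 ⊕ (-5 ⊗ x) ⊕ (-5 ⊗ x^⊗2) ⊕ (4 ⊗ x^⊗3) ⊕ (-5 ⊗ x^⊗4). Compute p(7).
p(7) = 2

A tropical monomial a ⊗ x^⊗i evaluates to a + i · x. Evaluating each term at x = 7:
  Term 0 contributes 8 + 0 · 7 = 8
  Term 1 contributes -5 + 1 · 7 = 2
  Term 2 contributes -5 + 2 · 7 = 9
  Term 3 contributes 4 + 3 · 7 = 25
  Term 4 contributes -5 + 4 · 7 = 23
p(7) = ⊕ of these = min[8, 2, 9, 25, 23] = 2.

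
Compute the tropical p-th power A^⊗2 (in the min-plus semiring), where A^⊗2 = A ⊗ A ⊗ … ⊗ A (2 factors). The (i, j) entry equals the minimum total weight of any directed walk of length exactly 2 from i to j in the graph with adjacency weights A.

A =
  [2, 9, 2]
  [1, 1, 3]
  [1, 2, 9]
A^⊗2 =
  [3, 4, 4]
  [2, 2, 3]
  [3, 3, 3]

Each entry (A^⊗2)_ij equals the minimum over all length-2 walks i = v_0 → v_1 → … → v_2 = j of Σ_t A[v_t][v_{t+1}]. For example, for (i, j) = (0, 2) we minimise over 3 possible intermediate vertex sequences; the minimum is 4, attained along the walk 0 → 0 → 2.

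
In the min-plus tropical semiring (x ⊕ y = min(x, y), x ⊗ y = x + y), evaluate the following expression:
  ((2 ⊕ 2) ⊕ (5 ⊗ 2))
((2 ⊕ 2) ⊕ (5 ⊗ 2)) = 2

Expand innermost to outermost. Recall ⊕ takes the minimum of its arguments and ⊗ takes their sum. Working out the expression ((2 ⊕ 2) ⊕ (5 ⊗ 2)) gives 2.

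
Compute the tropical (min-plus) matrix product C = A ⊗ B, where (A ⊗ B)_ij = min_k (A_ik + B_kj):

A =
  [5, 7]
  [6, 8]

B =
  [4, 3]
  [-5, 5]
A ⊗ B =
  [2, 8]
  [3, 9]

Apply the min-plus product entry-by-entry:
  C[0][0] = min over k of (A[0][0] + B[0][0] = 5 + 4 = 9, A[0][1] + B[1][0] = 7 + -5 = 2) = 2 (attained at k = 1)
  C[0][1] = min over k of (A[0][0] + B[0][1] = 5 + 3 = 8, A[0][1] + B[1][1] = 7 + 5 = 12) = 8 (attained at k = 0)
  C[1][0] = min over k of (A[1][0] + B[0][0] = 6 + 4 = 10, A[1][1] + B[1][0] = 8 + -5 = 3) = 3 (attained at k = 1)
  C[1][1] = min over k of (A[1][0] + B[0][1] = 6 + 3 = 9, A[1][1] + B[1][1] = 8 + 5 = 13) = 9 (attained at k = 0)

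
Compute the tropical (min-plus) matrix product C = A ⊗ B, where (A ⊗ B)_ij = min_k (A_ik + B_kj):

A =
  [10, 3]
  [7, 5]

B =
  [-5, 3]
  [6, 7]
A ⊗ B =
  [5, 10]
  [2, 10]

Apply the min-plus product entry-by-entry:
  C[0][0] = min over k of (A[0][0] + B[0][0] = 10 + -5 = 5, A[0][1] + B[1][0] = 3 + 6 = 9) = 5 (attained at k = 0)
  C[0][1] = min over k of (A[0][0] + B[0][1] = 10 + 3 = 13, A[0][1] + B[1][1] = 3 + 7 = 10) = 10 (attained at k = 1)
  C[1][0] = min over k of (A[1][0] + B[0][0] = 7 + -5 = 2, A[1][1] + B[1][0] = 5 + 6 = 11) = 2 (attained at k = 0)
  C[1][1] = min over k of (A[1][0] + B[0][1] = 7 + 3 = 10, A[1][1] + B[1][1] = 5 + 7 = 12) = 10 (attained at k = 0)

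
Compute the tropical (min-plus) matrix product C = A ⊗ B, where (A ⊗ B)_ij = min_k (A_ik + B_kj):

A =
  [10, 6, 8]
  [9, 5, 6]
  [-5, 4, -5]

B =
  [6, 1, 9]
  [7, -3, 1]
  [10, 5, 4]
A ⊗ B =
  [13, 3, 7]
  [12, 2, 6]
  [1, -4, -1]

Apply the min-plus product entry-by-entry:
  C[0][0] = min over k of (A[0][0] + B[0][0] = 10 + 6 = 16, A[0][1] + B[1][0] = 6 + 7 = 13, A[0][2] + B[2][0] = 8 + 10 = 18) = 13 (attained at k = 1)
  C[0][1] = min over k of (A[0][0] + B[0][1] = 10 + 1 = 11, A[0][1] + B[1][1] = 6 + -3 = 3, A[0][2] + B[2][1] = 8 + 5 = 13) = 3 (attained at k = 1)
  C[0][2] = min over k of (A[0][0] + B[0][2] = 10 + 9 = 19, A[0][1] + B[1][2] = 6 + 1 = 7, A[0][2] + B[2][2] = 8 + 4 = 12) = 7 (attained at k = 1)
  C[1][0] = min over k of (A[1][0] + B[0][0] = 9 + 6 = 15, A[1][1] + B[1][0] = 5 + 7 = 12, A[1][2] + B[2][0] = 6 + 10 = 16) = 12 (attained at k = 1)
  C[1][1] = min over k of (A[1][0] + B[0][1] = 9 + 1 = 10, A[1][1] + B[1][1] = 5 + -3 = 2, A[1][2] + B[2][1] = 6 + 5 = 11) = 2 (attained at k = 1)
  C[1][2] = min over k of (A[1][0] + B[0][2] = 9 + 9 = 18, A[1][1] + B[1][2] = 5 + 1 = 6, A[1][2] + B[2][2] = 6 + 4 = 10) = 6 (attained at k = 1)
  C[2][0] = min over k of (A[2][0] + B[0][0] = -5 + 6 = 1, A[2][1] + B[1][0] = 4 + 7 = 11, A[2][2] + B[2][0] = -5 + 10 = 5) = 1 (attained at k = 0)
  C[2][1] = min over k of (A[2][0] + B[0][1] = -5 + 1 = -4, A[2][1] + B[1][1] = 4 + -3 = 1, A[2][2] + B[2][1] = -5 + 5 = 0) = -4 (attained at k = 0)
  C[2][2] = min over k of (A[2][0] + B[0][2] = -5 + 9 = 4, A[2][1] + B[1][2] = 4 + 1 = 5, A[2][2] + B[2][2] = -5 + 4 = -1) = -1 (attained at k = 2)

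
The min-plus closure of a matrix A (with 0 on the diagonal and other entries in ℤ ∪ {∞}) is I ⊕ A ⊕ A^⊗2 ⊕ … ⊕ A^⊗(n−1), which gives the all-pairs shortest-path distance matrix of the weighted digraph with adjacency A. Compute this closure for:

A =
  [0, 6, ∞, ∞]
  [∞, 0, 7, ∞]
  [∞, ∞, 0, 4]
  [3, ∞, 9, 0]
Closure =
  [0, 6, 13, 17]
  [14, 0, 7, 11]
  [7, 13, 0, 4]
  [3, 9, 9, 0]

This is the Floyd-Warshall all-pairs shortest-path computation. For each intermediate vertex k = 0, 1, …, 3, update dist[i][j] ← min(dist[i][j], dist[i][k] + dist[k][j]). The final matrix gives, for each (i, j), the minimum total weight of any directed path from i to j (possibly empty when i = j).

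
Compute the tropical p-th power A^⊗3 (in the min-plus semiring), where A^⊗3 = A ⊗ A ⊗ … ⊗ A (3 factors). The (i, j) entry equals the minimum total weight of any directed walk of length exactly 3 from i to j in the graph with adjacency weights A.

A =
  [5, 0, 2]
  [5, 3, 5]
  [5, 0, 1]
A^⊗3 =
  [7, 3, 4]
  [10, 6, 7]
  [6, 2, 3]

Each entry (A^⊗3)_ij equals the minimum over all length-3 walks i = v_0 → v_1 → … → v_3 = j of Σ_t A[v_t][v_{t+1}]. For example, for (i, j) = (0, 2) we minimise over 9 possible intermediate vertex sequences; the minimum is 4, attained along the walk 0 → 2 → 2 → 2.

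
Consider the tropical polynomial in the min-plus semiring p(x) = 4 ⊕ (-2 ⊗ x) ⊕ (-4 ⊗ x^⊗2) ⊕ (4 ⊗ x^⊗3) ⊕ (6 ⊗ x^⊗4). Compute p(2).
p(2) = 0

A tropical monomial a ⊗ x^⊗i evaluates to a + i · x. Evaluating each term at x = 2:
  Term 0 contributes 4 + 0 · 2 = 4
  Term 1 contributes -2 + 1 · 2 = 0
  Term 2 contributes -4 + 2 · 2 = 0
  Term 3 contributes 4 + 3 · 2 = 10
  Term 4 contributes 6 + 4 · 2 = 14
p(2) = ⊕ of these = min[4, 0, 0, 10, 14] = 0.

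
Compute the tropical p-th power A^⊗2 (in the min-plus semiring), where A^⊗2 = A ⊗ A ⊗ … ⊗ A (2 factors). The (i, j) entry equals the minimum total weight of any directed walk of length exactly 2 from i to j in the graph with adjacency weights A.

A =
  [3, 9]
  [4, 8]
A^⊗2 =
  [6, 12]
  [7, 13]

Each entry (A^⊗2)_ij equals the minimum over all length-2 walks i = v_0 → v_1 → … → v_2 = j of Σ_t A[v_t][v_{t+1}]. For example, for (i, j) = (0, 1) we minimise over 2 possible intermediate vertex sequences; the minimum is 12, attained along the walk 0 → 0 → 1.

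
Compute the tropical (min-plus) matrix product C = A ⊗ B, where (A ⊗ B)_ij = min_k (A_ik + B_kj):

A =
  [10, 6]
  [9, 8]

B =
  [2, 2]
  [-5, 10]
A ⊗ B =
  [1, 12]
  [3, 11]

Apply the min-plus product entry-by-entry:
  C[0][0] = min over k of (A[0][0] + B[0][0] = 10 + 2 = 12, A[0][1] + B[1][0] = 6 + -5 = 1) = 1 (attained at k = 1)
  C[0][1] = min over k of (A[0][0] + B[0][1] = 10 + 2 = 12, A[0][1] + B[1][1] = 6 + 10 = 16) = 12 (attained at k = 0)
  C[1][0] = min over k of (A[1][0] + B[0][0] = 9 + 2 = 11, A[1][1] + B[1][0] = 8 + -5 = 3) = 3 (attained at k = 1)
  C[1][1] = min over k of (A[1][0] + B[0][1] = 9 + 2 = 11, A[1][1] + B[1][1] = 8 + 10 = 18) = 11 (attained at k = 0)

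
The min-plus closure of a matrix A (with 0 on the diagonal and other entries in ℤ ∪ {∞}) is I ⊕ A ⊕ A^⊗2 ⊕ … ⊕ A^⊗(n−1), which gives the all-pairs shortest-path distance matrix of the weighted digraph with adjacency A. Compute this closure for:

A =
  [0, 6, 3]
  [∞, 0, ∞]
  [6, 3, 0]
Closure =
  [0, 6, 3]
  [∞, 0, ∞]
  [6, 3, 0]

This is the Floyd-Warshall all-pairs shortest-path computation. For each intermediate vertex k = 0, 1, …, 2, update dist[i][j] ← min(dist[i][j], dist[i][k] + dist[k][j]). The final matrix gives, for each (i, j), the minimum total weight of any directed path from i to j (possibly empty when i = j).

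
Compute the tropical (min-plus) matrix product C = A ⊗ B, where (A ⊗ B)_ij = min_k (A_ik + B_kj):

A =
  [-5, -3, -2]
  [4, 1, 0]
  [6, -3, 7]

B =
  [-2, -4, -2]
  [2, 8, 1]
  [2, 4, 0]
A ⊗ B =
  [-7, -9, -7]
  [2, 0, 0]
  [-1, 2, -2]

Apply the min-plus product entry-by-entry:
  C[0][0] = min over k of (A[0][0] + B[0][0] = -5 + -2 = -7, A[0][1] + B[1][0] = -3 + 2 = -1, A[0][2] + B[2][0] = -2 + 2 = 0) = -7 (attained at k = 0)
  C[0][1] = min over k of (A[0][0] + B[0][1] = -5 + -4 = -9, A[0][1] + B[1][1] = -3 + 8 = 5, A[0][2] + B[2][1] = -2 + 4 = 2) = -9 (attained at k = 0)
  C[0][2] = min over k of (A[0][0] + B[0][2] = -5 + -2 = -7, A[0][1] + B[1][2] = -3 + 1 = -2, A[0][2] + B[2][2] = -2 + 0 = -2) = -7 (attained at k = 0)
  C[1][0] = min over k of (A[1][0] + B[0][0] = 4 + -2 = 2, A[1][1] + B[1][0] = 1 + 2 = 3, A[1][2] + B[2][0] = 0 + 2 = 2) = 2 (attained at k = 0)
  C[1][1] = min over k of (A[1][0] + B[0][1] = 4 + -4 = 0, A[1][1] + B[1][1] = 1 + 8 = 9, A[1][2] + B[2][1] = 0 + 4 = 4) = 0 (attained at k = 0)
  C[1][2] = min over k of (A[1][0] + B[0][2] = 4 + -2 = 2, A[1][1] + B[1][2] = 1 + 1 = 2, A[1][2] + B[2][2] = 0 + 0 = 0) = 0 (attained at k = 2)
  C[2][0] = min over k of (A[2][0] + B[0][0] = 6 + -2 = 4, A[2][1] + B[1][0] = -3 + 2 = -1, A[2][2] + B[2][0] = 7 + 2 = 9) = -1 (attained at k = 1)
  C[2][1] = min over k of (A[2][0] + B[0][1] = 6 + -4 = 2, A[2][1] + B[1][1] = -3 + 8 = 5, A[2][2] + B[2][1] = 7 + 4 = 11) = 2 (attained at k = 0)
  C[2][2] = min over k of (A[2][0] + B[0][2] = 6 + -2 = 4, A[2][1] + B[1][2] = -3 + 1 = -2, A[2][2] + B[2][2] = 7 + 0 = 7) = -2 (attained at k = 1)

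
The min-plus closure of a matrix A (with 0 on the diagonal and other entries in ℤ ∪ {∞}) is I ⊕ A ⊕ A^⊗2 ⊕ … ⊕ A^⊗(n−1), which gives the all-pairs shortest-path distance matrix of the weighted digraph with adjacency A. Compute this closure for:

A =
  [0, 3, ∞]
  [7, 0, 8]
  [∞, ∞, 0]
Closure =
  [0, 3, 11]
  [7, 0, 8]
  [∞, ∞, 0]

This is the Floyd-Warshall all-pairs shortest-path computation. For each intermediate vertex k = 0, 1, …, 2, update dist[i][j] ← min(dist[i][j], dist[i][k] + dist[k][j]). The final matrix gives, for each (i, j), the minimum total weight of any directed path from i to j (possibly empty when i = j).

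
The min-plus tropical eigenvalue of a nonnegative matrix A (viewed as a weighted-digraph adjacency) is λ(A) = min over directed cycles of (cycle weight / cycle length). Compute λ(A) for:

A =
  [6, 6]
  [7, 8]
λ(A) = 6

Enumerate directed cycles and compute their means (weight / length). Sample:
  cycle 0 → 0: weight = 6, length = 1, mean = 6/1 ≈ 6.000
  cycle 1 → 1: weight = 8, length = 1, mean = 8/1 ≈ 8.000
  cycle 0 → 1 → 0: weight = 13, length = 2, mean = 13/2 ≈ 6.500
  cycle 1 → 0 → 1: weight = 13, length = 2, mean = 13/2 ≈ 6.500
Minimum mean = 6.000, attained e.g. along the cycle 0 → 0 with weight 6 and length 1. So λ(A) = 6/1 = 6.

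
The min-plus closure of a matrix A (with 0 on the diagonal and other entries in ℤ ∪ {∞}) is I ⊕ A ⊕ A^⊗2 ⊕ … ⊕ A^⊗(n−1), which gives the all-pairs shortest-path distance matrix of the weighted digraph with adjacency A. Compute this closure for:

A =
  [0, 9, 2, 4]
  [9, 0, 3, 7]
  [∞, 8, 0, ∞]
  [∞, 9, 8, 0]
Closure =
  [0, 9, 2, 4]
  [9, 0, 3, 7]
  [17, 8, 0, 15]
  [18, 9, 8, 0]

This is the Floyd-Warshall all-pairs shortest-path computation. For each intermediate vertex k = 0, 1, …, 3, update dist[i][j] ← min(dist[i][j], dist[i][k] + dist[k][j]). The final matrix gives, for each (i, j), the minimum total weight of any directed path from i to j (possibly empty when i = j).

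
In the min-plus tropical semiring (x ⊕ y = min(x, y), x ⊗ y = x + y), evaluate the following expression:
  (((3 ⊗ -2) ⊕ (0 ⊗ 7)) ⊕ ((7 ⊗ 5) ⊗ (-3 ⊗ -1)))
(((3 ⊗ -2) ⊕ (0 ⊗ 7)) ⊕ ((7 ⊗ 5) ⊗ (-3 ⊗ -1))) = 1

Expand innermost to outermost. Recall ⊕ takes the minimum of its arguments and ⊗ takes their sum. Working out the expression (((3 ⊗ -2) ⊕ (0 ⊗ 7)) ⊕ ((7 ⊗ 5) ⊗ (-3 ⊗ -1))) gives 1.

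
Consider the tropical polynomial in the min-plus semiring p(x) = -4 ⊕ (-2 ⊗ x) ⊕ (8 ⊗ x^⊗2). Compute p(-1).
p(-1) = -4

A tropical monomial a ⊗ x^⊗i evaluates to a + i · x. Evaluating each term at x = -1:
  Term 0 contributes -4 + 0 · -1 = -4
  Term 1 contributes -2 + 1 · -1 = -3
  Term 2 contributes 8 + 2 · -1 = 6
p(-1) = ⊕ of these = min[-4, -3, 6] = -4.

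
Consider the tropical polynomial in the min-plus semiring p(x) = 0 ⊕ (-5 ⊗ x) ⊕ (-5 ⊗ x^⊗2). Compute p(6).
p(6) = 0

A tropical monomial a ⊗ x^⊗i evaluates to a + i · x. Evaluating each term at x = 6:
  Term 0 contributes 0 + 0 · 6 = 0
  Term 1 contributes -5 + 1 · 6 = 1
  Term 2 contributes -5 + 2 · 6 = 7
p(6) = ⊕ of these = min[0, 1, 7] = 0.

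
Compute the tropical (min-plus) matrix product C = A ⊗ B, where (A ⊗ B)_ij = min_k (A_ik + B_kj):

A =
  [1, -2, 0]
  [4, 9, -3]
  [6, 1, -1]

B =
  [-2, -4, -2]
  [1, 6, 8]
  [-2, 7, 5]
A ⊗ B =
  [-2, -3, -1]
  [-5, 0, 2]
  [-3, 2, 4]

Apply the min-plus product entry-by-entry:
  C[0][0] = min over k of (A[0][0] + B[0][0] = 1 + -2 = -1, A[0][1] + B[1][0] = -2 + 1 = -1, A[0][2] + B[2][0] = 0 + -2 = -2) = -2 (attained at k = 2)
  C[0][1] = min over k of (A[0][0] + B[0][1] = 1 + -4 = -3, A[0][1] + B[1][1] = -2 + 6 = 4, A[0][2] + B[2][1] = 0 + 7 = 7) = -3 (attained at k = 0)
  C[0][2] = min over k of (A[0][0] + B[0][2] = 1 + -2 = -1, A[0][1] + B[1][2] = -2 + 8 = 6, A[0][2] + B[2][2] = 0 + 5 = 5) = -1 (attained at k = 0)
  C[1][0] = min over k of (A[1][0] + B[0][0] = 4 + -2 = 2, A[1][1] + B[1][0] = 9 + 1 = 10, A[1][2] + B[2][0] = -3 + -2 = -5) = -5 (attained at k = 2)
  C[1][1] = min over k of (A[1][0] + B[0][1] = 4 + -4 = 0, A[1][1] + B[1][1] = 9 + 6 = 15, A[1][2] + B[2][1] = -3 + 7 = 4) = 0 (attained at k = 0)
  C[1][2] = min over k of (A[1][0] + B[0][2] = 4 + -2 = 2, A[1][1] + B[1][2] = 9 + 8 = 17, A[1][2] + B[2][2] = -3 + 5 = 2) = 2 (attained at k = 0)
  C[2][0] = min over k of (A[2][0] + B[0][0] = 6 + -2 = 4, A[2][1] + B[1][0] = 1 + 1 = 2, A[2][2] + B[2][0] = -1 + -2 = -3) = -3 (attained at k = 2)
  C[2][1] = min over k of (A[2][0] + B[0][1] = 6 + -4 = 2, A[2][1] + B[1][1] = 1 + 6 = 7, A[2][2] + B[2][1] = -1 + 7 = 6) = 2 (attained at k = 0)
  C[2][2] = min over k of (A[2][0] + B[0][2] = 6 + -2 = 4, A[2][1] + B[1][2] = 1 + 8 = 9, A[2][2] + B[2][2] = -1 + 5 = 4) = 4 (attained at k = 0)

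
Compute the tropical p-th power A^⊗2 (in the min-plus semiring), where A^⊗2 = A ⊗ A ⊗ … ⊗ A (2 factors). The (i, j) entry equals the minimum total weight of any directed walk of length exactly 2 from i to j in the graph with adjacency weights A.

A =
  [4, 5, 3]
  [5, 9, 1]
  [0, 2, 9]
A^⊗2 =
  [3, 5, 6]
  [1, 3, 8]
  [4, 5, 3]

Each entry (A^⊗2)_ij equals the minimum over all length-2 walks i = v_0 → v_1 → … → v_2 = j of Σ_t A[v_t][v_{t+1}]. For example, for (i, j) = (0, 2) we minimise over 3 possible intermediate vertex sequences; the minimum is 6, attained along the walk 0 → 1 → 2.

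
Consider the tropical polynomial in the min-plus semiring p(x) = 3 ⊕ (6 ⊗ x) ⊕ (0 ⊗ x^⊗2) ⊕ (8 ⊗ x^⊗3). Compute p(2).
p(2) = 3

A tropical monomial a ⊗ x^⊗i evaluates to a + i · x. Evaluating each term at x = 2:
  Term 0 contributes 3 + 0 · 2 = 3
  Term 1 contributes 6 + 1 · 2 = 8
  Term 2 contributes 0 + 2 · 2 = 4
  Term 3 contributes 8 + 3 · 2 = 14
p(2) = ⊕ of these = min[3, 8, 4, 14] = 3.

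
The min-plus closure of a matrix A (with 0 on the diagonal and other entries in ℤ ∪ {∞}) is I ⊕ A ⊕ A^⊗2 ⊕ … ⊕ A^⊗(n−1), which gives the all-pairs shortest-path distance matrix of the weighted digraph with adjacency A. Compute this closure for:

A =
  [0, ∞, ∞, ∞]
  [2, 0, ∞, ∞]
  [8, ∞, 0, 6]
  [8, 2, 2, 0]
Closure =
  [0, ∞, ∞, ∞]
  [2, 0, ∞, ∞]
  [8, 8, 0, 6]
  [4, 2, 2, 0]

This is the Floyd-Warshall all-pairs shortest-path computation. For each intermediate vertex k = 0, 1, …, 3, update dist[i][j] ← min(dist[i][j], dist[i][k] + dist[k][j]). The final matrix gives, for each (i, j), the minimum total weight of any directed path from i to j (possibly empty when i = j).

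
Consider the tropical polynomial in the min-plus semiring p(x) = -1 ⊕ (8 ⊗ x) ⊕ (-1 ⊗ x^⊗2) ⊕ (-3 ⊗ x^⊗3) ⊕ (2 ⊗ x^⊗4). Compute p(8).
p(8) = -1

A tropical monomial a ⊗ x^⊗i evaluates to a + i · x. Evaluating each term at x = 8:
  Term 0 contributes -1 + 0 · 8 = -1
  Term 1 contributes 8 + 1 · 8 = 16
  Term 2 contributes -1 + 2 · 8 = 15
  Term 3 contributes -3 + 3 · 8 = 21
  Term 4 contributes 2 + 4 · 8 = 34
p(8) = ⊕ of these = min[-1, 16, 15, 21, 34] = -1.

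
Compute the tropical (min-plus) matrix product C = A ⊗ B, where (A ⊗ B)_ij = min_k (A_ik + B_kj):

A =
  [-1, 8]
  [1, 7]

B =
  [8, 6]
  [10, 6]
A ⊗ B =
  [7, 5]
  [9, 7]

Apply the min-plus product entry-by-entry:
  C[0][0] = min over k of (A[0][0] + B[0][0] = -1 + 8 = 7, A[0][1] + B[1][0] = 8 + 10 = 18) = 7 (attained at k = 0)
  C[0][1] = min over k of (A[0][0] + B[0][1] = -1 + 6 = 5, A[0][1] + B[1][1] = 8 + 6 = 14) = 5 (attained at k = 0)
  C[1][0] = min over k of (A[1][0] + B[0][0] = 1 + 8 = 9, A[1][1] + B[1][0] = 7 + 10 = 17) = 9 (attained at k = 0)
  C[1][1] = min over k of (A[1][0] + B[0][1] = 1 + 6 = 7, A[1][1] + B[1][1] = 7 + 6 = 13) = 7 (attained at k = 0)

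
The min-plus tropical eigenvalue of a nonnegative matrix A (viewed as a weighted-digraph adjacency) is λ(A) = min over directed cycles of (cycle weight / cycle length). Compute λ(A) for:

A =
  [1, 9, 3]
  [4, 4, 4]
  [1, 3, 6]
λ(A) = 1

Enumerate directed cycles and compute their means (weight / length). Sample:
  cycle 0 → 0: weight = 1, length = 1, mean = 1/1 ≈ 1.000
  cycle 1 → 1: weight = 4, length = 1, mean = 4/1 ≈ 4.000
  cycle 2 → 2: weight = 6, length = 1, mean = 6/1 ≈ 6.000
  cycle 0 → 1 → 0: weight = 13, length = 2, mean = 13/2 ≈ 6.500
  cycle 0 → 2 → 0: weight = 4, length = 2, mean = 4/2 ≈ 2.000
  cycle 1 → 0 → 1: weight = 13, length = 2, mean = 13/2 ≈ 6.500
Minimum mean = 1.000, attained e.g. along the cycle 0 → 0 with weight 1 and length 1. So λ(A) = 1/1 = 1.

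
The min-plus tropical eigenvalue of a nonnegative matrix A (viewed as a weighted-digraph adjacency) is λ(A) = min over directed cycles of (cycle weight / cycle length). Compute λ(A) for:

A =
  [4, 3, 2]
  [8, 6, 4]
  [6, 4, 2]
λ(A) = 2

Enumerate directed cycles and compute their means (weight / length). Sample:
  cycle 0 → 0: weight = 4, length = 1, mean = 4/1 ≈ 4.000
  cycle 1 → 1: weight = 6, length = 1, mean = 6/1 ≈ 6.000
  cycle 2 → 2: weight = 2, length = 1, mean = 2/1 ≈ 2.000
  cycle 0 → 1 → 0: weight = 11, length = 2, mean = 11/2 ≈ 5.500
  cycle 0 → 2 → 0: weight = 8, length = 2, mean = 8/2 ≈ 4.000
  cycle 1 → 0 → 1: weight = 11, length = 2, mean = 11/2 ≈ 5.500
Minimum mean = 2.000, attained e.g. along the cycle 2 → 2 with weight 2 and length 1. So λ(A) = 2/1 = 2.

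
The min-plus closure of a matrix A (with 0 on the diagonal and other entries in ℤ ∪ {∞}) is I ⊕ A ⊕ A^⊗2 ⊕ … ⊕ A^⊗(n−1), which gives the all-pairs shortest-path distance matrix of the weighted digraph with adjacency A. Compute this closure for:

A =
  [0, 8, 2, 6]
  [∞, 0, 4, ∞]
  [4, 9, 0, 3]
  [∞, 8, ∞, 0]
Closure =
  [0, 8, 2, 5]
  [8, 0, 4, 7]
  [4, 9, 0, 3]
  [16, 8, 12, 0]

This is the Floyd-Warshall all-pairs shortest-path computation. For each intermediate vertex k = 0, 1, …, 3, update dist[i][j] ← min(dist[i][j], dist[i][k] + dist[k][j]). The final matrix gives, for each (i, j), the minimum total weight of any directed path from i to j (possibly empty when i = j).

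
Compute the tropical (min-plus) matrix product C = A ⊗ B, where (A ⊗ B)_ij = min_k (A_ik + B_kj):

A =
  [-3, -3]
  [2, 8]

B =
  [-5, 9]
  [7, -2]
A ⊗ B =
  [-8, -5]
  [-3, 6]

Apply the min-plus product entry-by-entry:
  C[0][0] = min over k of (A[0][0] + B[0][0] = -3 + -5 = -8, A[0][1] + B[1][0] = -3 + 7 = 4) = -8 (attained at k = 0)
  C[0][1] = min over k of (A[0][0] + B[0][1] = -3 + 9 = 6, A[0][1] + B[1][1] = -3 + -2 = -5) = -5 (attained at k = 1)
  C[1][0] = min over k of (A[1][0] + B[0][0] = 2 + -5 = -3, A[1][1] + B[1][0] = 8 + 7 = 15) = -3 (attained at k = 0)
  C[1][1] = min over k of (A[1][0] + B[0][1] = 2 + 9 = 11, A[1][1] + B[1][1] = 8 + -2 = 6) = 6 (attained at k = 1)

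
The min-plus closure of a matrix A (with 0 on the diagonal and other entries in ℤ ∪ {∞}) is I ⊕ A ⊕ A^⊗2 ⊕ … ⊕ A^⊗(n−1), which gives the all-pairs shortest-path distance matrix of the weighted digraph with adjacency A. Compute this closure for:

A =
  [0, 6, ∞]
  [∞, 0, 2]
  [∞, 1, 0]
Closure =
  [0, 6, 8]
  [∞, 0, 2]
  [∞, 1, 0]

This is the Floyd-Warshall all-pairs shortest-path computation. For each intermediate vertex k = 0, 1, …, 2, update dist[i][j] ← min(dist[i][j], dist[i][k] + dist[k][j]). The final matrix gives, for each (i, j), the minimum total weight of any directed path from i to j (possibly empty when i = j).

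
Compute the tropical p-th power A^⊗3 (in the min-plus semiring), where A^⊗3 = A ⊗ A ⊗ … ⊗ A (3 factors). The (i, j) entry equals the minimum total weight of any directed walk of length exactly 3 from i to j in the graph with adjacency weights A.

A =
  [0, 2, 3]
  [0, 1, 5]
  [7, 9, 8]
A^⊗3 =
  [0, 2, 3]
  [0, 2, 3]
  [7, 9, 10]

Each entry (A^⊗3)_ij equals the minimum over all length-3 walks i = v_0 → v_1 → … → v_3 = j of Σ_t A[v_t][v_{t+1}]. For example, for (i, j) = (0, 2) we minimise over 9 possible intermediate vertex sequences; the minimum is 3, attained along the walk 0 → 0 → 0 → 2.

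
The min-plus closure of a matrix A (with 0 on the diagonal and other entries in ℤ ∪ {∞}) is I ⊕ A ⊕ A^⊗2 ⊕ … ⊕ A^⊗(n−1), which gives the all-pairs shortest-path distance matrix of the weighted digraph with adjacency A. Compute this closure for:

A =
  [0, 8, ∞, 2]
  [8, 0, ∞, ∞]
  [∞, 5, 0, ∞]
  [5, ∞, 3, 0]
Closure =
  [0, 8, 5, 2]
  [8, 0, 13, 10]
  [13, 5, 0, 15]
  [5, 8, 3, 0]

This is the Floyd-Warshall all-pairs shortest-path computation. For each intermediate vertex k = 0, 1, …, 3, update dist[i][j] ← min(dist[i][j], dist[i][k] + dist[k][j]). The final matrix gives, for each (i, j), the minimum total weight of any directed path from i to j (possibly empty when i = j).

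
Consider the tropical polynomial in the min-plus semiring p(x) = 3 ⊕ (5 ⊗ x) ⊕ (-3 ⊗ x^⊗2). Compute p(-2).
p(-2) = -7

A tropical monomial a ⊗ x^⊗i evaluates to a + i · x. Evaluating each term at x = -2:
  Term 0 contributes 3 + 0 · -2 = 3
  Term 1 contributes 5 + 1 · -2 = 3
  Term 2 contributes -3 + 2 · -2 = -7
p(-2) = ⊕ of these = min[3, 3, -7] = -7.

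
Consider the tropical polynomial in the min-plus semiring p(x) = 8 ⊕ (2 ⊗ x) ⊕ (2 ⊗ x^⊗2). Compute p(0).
p(0) = 2

A tropical monomial a ⊗ x^⊗i evaluates to a + i · x. Evaluating each term at x = 0:
  Term 0 contributes 8 + 0 · 0 = 8
  Term 1 contributes 2 + 1 · 0 = 2
  Term 2 contributes 2 + 2 · 0 = 2
p(0) = ⊕ of these = min[8, 2, 2] = 2.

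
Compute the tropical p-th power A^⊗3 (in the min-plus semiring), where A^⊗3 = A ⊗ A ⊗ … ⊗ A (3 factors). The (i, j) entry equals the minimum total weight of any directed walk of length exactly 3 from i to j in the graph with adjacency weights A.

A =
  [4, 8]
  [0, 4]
A^⊗3 =
  [12, 16]
  [8, 12]

Each entry (A^⊗3)_ij equals the minimum over all length-3 walks i = v_0 → v_1 → … → v_3 = j of Σ_t A[v_t][v_{t+1}]. For example, for (i, j) = (0, 1) we minimise over 4 possible intermediate vertex sequences; the minimum is 16, attained along the walk 0 → 0 → 0 → 1.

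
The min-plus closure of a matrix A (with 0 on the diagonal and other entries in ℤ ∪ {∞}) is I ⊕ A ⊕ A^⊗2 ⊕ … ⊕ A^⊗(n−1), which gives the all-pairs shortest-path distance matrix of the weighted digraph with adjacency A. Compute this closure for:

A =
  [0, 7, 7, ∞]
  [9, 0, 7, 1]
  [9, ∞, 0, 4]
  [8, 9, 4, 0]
Closure =
  [0, 7, 7, 8]
  [9, 0, 5, 1]
  [9, 13, 0, 4]
  [8, 9, 4, 0]

This is the Floyd-Warshall all-pairs shortest-path computation. For each intermediate vertex k = 0, 1, …, 3, update dist[i][j] ← min(dist[i][j], dist[i][k] + dist[k][j]). The final matrix gives, for each (i, j), the minimum total weight of any directed path from i to j (possibly empty when i = j).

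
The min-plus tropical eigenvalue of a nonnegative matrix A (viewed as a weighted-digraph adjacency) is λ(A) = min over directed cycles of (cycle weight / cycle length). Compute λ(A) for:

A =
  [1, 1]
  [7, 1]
λ(A) = 1

Enumerate directed cycles and compute their means (weight / length). Sample:
  cycle 0 → 0: weight = 1, length = 1, mean = 1/1 ≈ 1.000
  cycle 1 → 1: weight = 1, length = 1, mean = 1/1 ≈ 1.000
  cycle 0 → 1 → 0: weight = 8, length = 2, mean = 8/2 ≈ 4.000
  cycle 1 → 0 → 1: weight = 8, length = 2, mean = 8/2 ≈ 4.000
Minimum mean = 1.000, attained e.g. along the cycle 0 → 0 with weight 1 and length 1. So λ(A) = 1/1 = 1.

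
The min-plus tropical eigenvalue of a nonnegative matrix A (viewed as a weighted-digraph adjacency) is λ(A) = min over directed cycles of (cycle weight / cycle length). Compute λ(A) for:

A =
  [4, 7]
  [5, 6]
λ(A) = 4

Enumerate directed cycles and compute their means (weight / length). Sample:
  cycle 0 → 0: weight = 4, length = 1, mean = 4/1 ≈ 4.000
  cycle 1 → 1: weight = 6, length = 1, mean = 6/1 ≈ 6.000
  cycle 0 → 1 → 0: weight = 12, length = 2, mean = 12/2 ≈ 6.000
  cycle 1 → 0 → 1: weight = 12, length = 2, mean = 12/2 ≈ 6.000
Minimum mean = 4.000, attained e.g. along the cycle 0 → 0 with weight 4 and length 1. So λ(A) = 4/1 = 4.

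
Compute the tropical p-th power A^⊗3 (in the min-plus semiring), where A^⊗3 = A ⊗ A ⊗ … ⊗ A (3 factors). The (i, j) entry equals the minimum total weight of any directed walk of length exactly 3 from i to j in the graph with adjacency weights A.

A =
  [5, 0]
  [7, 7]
A^⊗3 =
  [12, 7]
  [14, 12]

Each entry (A^⊗3)_ij equals the minimum over all length-3 walks i = v_0 → v_1 → … → v_3 = j of Σ_t A[v_t][v_{t+1}]. For example, for (i, j) = (0, 1) we minimise over 4 possible intermediate vertex sequences; the minimum is 7, attained along the walk 0 → 1 → 0 → 1.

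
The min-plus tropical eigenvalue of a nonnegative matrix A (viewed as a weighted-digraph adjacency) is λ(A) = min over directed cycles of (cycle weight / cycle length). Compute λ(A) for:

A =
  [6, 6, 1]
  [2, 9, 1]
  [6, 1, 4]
λ(A) = 1

Enumerate directed cycles and compute their means (weight / length). Sample:
  cycle 0 → 0: weight = 6, length = 1, mean = 6/1 ≈ 6.000
  cycle 1 → 1: weight = 9, length = 1, mean = 9/1 ≈ 9.000
  cycle 2 → 2: weight = 4, length = 1, mean = 4/1 ≈ 4.000
  cycle 0 → 1 → 0: weight = 8, length = 2, mean = 8/2 ≈ 4.000
  cycle 0 → 2 → 0: weight = 7, length = 2, mean = 7/2 ≈ 3.500
  cycle 1 → 0 → 1: weight = 8, length = 2, mean = 8/2 ≈ 4.000
Minimum mean = 1.000, attained e.g. along the cycle 1 → 2 → 1 with weight 2 and length 2. So λ(A) = 2/2 = 1.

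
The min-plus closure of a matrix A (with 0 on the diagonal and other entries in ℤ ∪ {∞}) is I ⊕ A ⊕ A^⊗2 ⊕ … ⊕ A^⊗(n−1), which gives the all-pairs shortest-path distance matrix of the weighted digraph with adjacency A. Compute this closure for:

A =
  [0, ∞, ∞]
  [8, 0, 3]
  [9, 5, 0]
Closure =
  [0, ∞, ∞]
  [8, 0, 3]
  [9, 5, 0]

This is the Floyd-Warshall all-pairs shortest-path computation. For each intermediate vertex k = 0, 1, …, 2, update dist[i][j] ← min(dist[i][j], dist[i][k] + dist[k][j]). The final matrix gives, for each (i, j), the minimum total weight of any directed path from i to j (possibly empty when i = j).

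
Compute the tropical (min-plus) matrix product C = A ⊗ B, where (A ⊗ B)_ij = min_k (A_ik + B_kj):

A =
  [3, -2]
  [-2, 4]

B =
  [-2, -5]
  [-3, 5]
A ⊗ B =
  [-5, -2]
  [-4, -7]

Apply the min-plus product entry-by-entry:
  C[0][0] = min over k of (A[0][0] + B[0][0] = 3 + -2 = 1, A[0][1] + B[1][0] = -2 + -3 = -5) = -5 (attained at k = 1)
  C[0][1] = min over k of (A[0][0] + B[0][1] = 3 + -5 = -2, A[0][1] + B[1][1] = -2 + 5 = 3) = -2 (attained at k = 0)
  C[1][0] = min over k of (A[1][0] + B[0][0] = -2 + -2 = -4, A[1][1] + B[1][0] = 4 + -3 = 1) = -4 (attained at k = 0)
  C[1][1] = min over k of (A[1][0] + B[0][1] = -2 + -5 = -7, A[1][1] + B[1][1] = 4 + 5 = 9) = -7 (attained at k = 0)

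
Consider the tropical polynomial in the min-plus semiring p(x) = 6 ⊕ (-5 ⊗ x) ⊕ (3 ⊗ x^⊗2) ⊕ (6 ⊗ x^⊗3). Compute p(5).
p(5) = 0

A tropical monomial a ⊗ x^⊗i evaluates to a + i · x. Evaluating each term at x = 5:
  Term 0 contributes 6 + 0 · 5 = 6
  Term 1 contributes -5 + 1 · 5 = 0
  Term 2 contributes 3 + 2 · 5 = 13
  Term 3 contributes 6 + 3 · 5 = 21
p(5) = ⊕ of these = min[6, 0, 13, 21] = 0.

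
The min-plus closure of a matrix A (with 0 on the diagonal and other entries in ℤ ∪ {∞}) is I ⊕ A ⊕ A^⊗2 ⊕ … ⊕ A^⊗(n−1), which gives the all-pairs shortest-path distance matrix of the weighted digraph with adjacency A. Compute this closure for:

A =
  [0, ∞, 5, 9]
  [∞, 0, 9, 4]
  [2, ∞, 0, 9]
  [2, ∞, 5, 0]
Closure =
  [0, ∞, 5, 9]
  [6, 0, 9, 4]
  [2, ∞, 0, 9]
  [2, ∞, 5, 0]

This is the Floyd-Warshall all-pairs shortest-path computation. For each intermediate vertex k = 0, 1, …, 3, update dist[i][j] ← min(dist[i][j], dist[i][k] + dist[k][j]). The final matrix gives, for each (i, j), the minimum total weight of any directed path from i to j (possibly empty when i = j).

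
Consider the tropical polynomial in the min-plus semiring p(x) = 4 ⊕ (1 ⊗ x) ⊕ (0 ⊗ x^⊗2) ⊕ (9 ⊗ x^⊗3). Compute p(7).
p(7) = 4

A tropical monomial a ⊗ x^⊗i evaluates to a + i · x. Evaluating each term at x = 7:
  Term 0 contributes 4 + 0 · 7 = 4
  Term 1 contributes 1 + 1 · 7 = 8
  Term 2 contributes 0 + 2 · 7 = 14
  Term 3 contributes 9 + 3 · 7 = 30
p(7) = ⊕ of these = min[4, 8, 14, 30] = 4.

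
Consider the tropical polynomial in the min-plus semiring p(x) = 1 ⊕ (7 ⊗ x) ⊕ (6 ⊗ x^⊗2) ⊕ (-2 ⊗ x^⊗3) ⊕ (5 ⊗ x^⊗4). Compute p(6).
p(6) = 1

A tropical monomial a ⊗ x^⊗i evaluates to a + i · x. Evaluating each term at x = 6:
  Term 0 contributes 1 + 0 · 6 = 1
  Term 1 contributes 7 + 1 · 6 = 13
  Term 2 contributes 6 + 2 · 6 = 18
  Term 3 contributes -2 + 3 · 6 = 16
  Term 4 contributes 5 + 4 · 6 = 29
p(6) = ⊕ of these = min[1, 13, 18, 16, 29] = 1.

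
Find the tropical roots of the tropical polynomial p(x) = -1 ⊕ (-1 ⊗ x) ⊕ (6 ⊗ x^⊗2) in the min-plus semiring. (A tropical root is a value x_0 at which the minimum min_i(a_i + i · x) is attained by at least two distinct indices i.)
Roots: {-7, 0}

Each tropical root is a break point of the lower envelope of the lines y = a_i + i · x (there are 3 lines, with slopes 0, 1, ..., 2). Only the lines that attain the minimum somewhere contribute to roots; other lines are dominated. Here the surviving (envelope) indices are i = 2, i = 1, i = 0.
Intersections between consecutive envelope lines give the roots: for adjacent envelope indices i < j the intersection is x = (a_i − a_j) / (j − i). Reading off the sorted break points: {-7, 0}.
Verification: at each break x_0, at least two indices attain the minimum of min_i(a_i + i · x_0).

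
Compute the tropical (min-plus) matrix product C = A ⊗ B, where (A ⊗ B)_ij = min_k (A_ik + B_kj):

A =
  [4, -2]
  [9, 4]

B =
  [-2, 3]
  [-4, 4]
A ⊗ B =
  [-6, 2]
  [0, 8]

Apply the min-plus product entry-by-entry:
  C[0][0] = min over k of (A[0][0] + B[0][0] = 4 + -2 = 2, A[0][1] + B[1][0] = -2 + -4 = -6) = -6 (attained at k = 1)
  C[0][1] = min over k of (A[0][0] + B[0][1] = 4 + 3 = 7, A[0][1] + B[1][1] = -2 + 4 = 2) = 2 (attained at k = 1)
  C[1][0] = min over k of (A[1][0] + B[0][0] = 9 + -2 = 7, A[1][1] + B[1][0] = 4 + -4 = 0) = 0 (attained at k = 1)
  C[1][1] = min over k of (A[1][0] + B[0][1] = 9 + 3 = 12, A[1][1] + B[1][1] = 4 + 4 = 8) = 8 (attained at k = 1)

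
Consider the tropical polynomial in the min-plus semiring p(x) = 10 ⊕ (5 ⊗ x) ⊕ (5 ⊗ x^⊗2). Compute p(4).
p(4) = 9

A tropical monomial a ⊗ x^⊗i evaluates to a + i · x. Evaluating each term at x = 4:
  Term 0 contributes 10 + 0 · 4 = 10
  Term 1 contributes 5 + 1 · 4 = 9
  Term 2 contributes 5 + 2 · 4 = 13
p(4) = ⊕ of these = min[10, 9, 13] = 9.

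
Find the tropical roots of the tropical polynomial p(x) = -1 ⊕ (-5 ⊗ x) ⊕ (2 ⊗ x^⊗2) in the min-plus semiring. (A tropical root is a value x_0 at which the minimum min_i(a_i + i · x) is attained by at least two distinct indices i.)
Roots: {-7, 4}

Each tropical root is a break point of the lower envelope of the lines y = a_i + i · x (there are 3 lines, with slopes 0, 1, ..., 2). Only the lines that attain the minimum somewhere contribute to roots; other lines are dominated. Here the surviving (envelope) indices are i = 2, i = 1, i = 0.
Intersections between consecutive envelope lines give the roots: for adjacent envelope indices i < j the intersection is x = (a_i − a_j) / (j − i). Reading off the sorted break points: {-7, 4}.
Verification: at each break x_0, at least two indices attain the minimum of min_i(a_i + i · x_0).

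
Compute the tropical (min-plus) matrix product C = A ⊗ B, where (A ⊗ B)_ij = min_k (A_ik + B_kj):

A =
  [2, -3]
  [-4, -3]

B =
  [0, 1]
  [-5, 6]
A ⊗ B =
  [-8, 3]
  [-8, -3]

Apply the min-plus product entry-by-entry:
  C[0][0] = min over k of (A[0][0] + B[0][0] = 2 + 0 = 2, A[0][1] + B[1][0] = -3 + -5 = -8) = -8 (attained at k = 1)
  C[0][1] = min over k of (A[0][0] + B[0][1] = 2 + 1 = 3, A[0][1] + B[1][1] = -3 + 6 = 3) = 3 (attained at k = 0)
  C[1][0] = min over k of (A[1][0] + B[0][0] = -4 + 0 = -4, A[1][1] + B[1][0] = -3 + -5 = -8) = -8 (attained at k = 1)
  C[1][1] = min over k of (A[1][0] + B[0][1] = -4 + 1 = -3, A[1][1] + B[1][1] = -3 + 6 = 3) = -3 (attained at k = 0)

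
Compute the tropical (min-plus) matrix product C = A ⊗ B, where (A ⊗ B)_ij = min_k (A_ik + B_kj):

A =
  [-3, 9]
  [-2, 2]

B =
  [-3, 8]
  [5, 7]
A ⊗ B =
  [-6, 5]
  [-5, 6]

Apply the min-plus product entry-by-entry:
  C[0][0] = min over k of (A[0][0] + B[0][0] = -3 + -3 = -6, A[0][1] + B[1][0] = 9 + 5 = 14) = -6 (attained at k = 0)
  C[0][1] = min over k of (A[0][0] + B[0][1] = -3 + 8 = 5, A[0][1] + B[1][1] = 9 + 7 = 16) = 5 (attained at k = 0)
  C[1][0] = min over k of (A[1][0] + B[0][0] = -2 + -3 = -5, A[1][1] + B[1][0] = 2 + 5 = 7) = -5 (attained at k = 0)
  C[1][1] = min over k of (A[1][0] + B[0][1] = -2 + 8 = 6, A[1][1] + B[1][1] = 2 + 7 = 9) = 6 (attained at k = 0)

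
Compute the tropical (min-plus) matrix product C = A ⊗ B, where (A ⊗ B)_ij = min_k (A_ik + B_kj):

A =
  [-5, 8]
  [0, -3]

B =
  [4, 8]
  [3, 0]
A ⊗ B =
  [-1, 3]
  [0, -3]

Apply the min-plus product entry-by-entry:
  C[0][0] = min over k of (A[0][0] + B[0][0] = -5 + 4 = -1, A[0][1] + B[1][0] = 8 + 3 = 11) = -1 (attained at k = 0)
  C[0][1] = min over k of (A[0][0] + B[0][1] = -5 + 8 = 3, A[0][1] + B[1][1] = 8 + 0 = 8) = 3 (attained at k = 0)
  C[1][0] = min over k of (A[1][0] + B[0][0] = 0 + 4 = 4, A[1][1] + B[1][0] = -3 + 3 = 0) = 0 (attained at k = 1)
  C[1][1] = min over k of (A[1][0] + B[0][1] = 0 + 8 = 8, A[1][1] + B[1][1] = -3 + 0 = -3) = -3 (attained at k = 1)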